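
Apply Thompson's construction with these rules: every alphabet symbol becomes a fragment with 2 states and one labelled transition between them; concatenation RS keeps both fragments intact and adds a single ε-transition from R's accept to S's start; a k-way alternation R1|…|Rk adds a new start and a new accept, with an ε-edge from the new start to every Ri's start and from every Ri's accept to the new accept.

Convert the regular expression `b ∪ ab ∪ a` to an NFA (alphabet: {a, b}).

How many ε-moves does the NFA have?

Per subexpression:
Each of the 4 symbol leaves contributes 0 ε-transitions.
  ab → 1 ε-transition
  b ∪ ab ∪ a → 7 ε-transitions

7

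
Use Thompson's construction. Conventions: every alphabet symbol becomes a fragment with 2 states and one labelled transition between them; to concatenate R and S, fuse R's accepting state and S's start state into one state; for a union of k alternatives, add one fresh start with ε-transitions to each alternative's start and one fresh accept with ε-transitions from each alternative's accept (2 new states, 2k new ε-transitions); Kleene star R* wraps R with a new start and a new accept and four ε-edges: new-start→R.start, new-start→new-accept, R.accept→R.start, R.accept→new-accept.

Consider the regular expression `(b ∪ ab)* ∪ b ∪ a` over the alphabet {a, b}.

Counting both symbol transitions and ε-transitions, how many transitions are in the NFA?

19

Bottom-up over the parse tree:
Each of the 5 symbol leaves contributes 1 transition (1 symbol, 0 ε).
  ab : 2 transitions (2 symbol, 0 ε)
  b ∪ ab : 7 transitions (3 symbol, 4 ε)
  (b ∪ ab)* : 11 transitions (3 symbol, 8 ε)
  (b ∪ ab)* ∪ b ∪ a : 19 transitions (5 symbol, 14 ε)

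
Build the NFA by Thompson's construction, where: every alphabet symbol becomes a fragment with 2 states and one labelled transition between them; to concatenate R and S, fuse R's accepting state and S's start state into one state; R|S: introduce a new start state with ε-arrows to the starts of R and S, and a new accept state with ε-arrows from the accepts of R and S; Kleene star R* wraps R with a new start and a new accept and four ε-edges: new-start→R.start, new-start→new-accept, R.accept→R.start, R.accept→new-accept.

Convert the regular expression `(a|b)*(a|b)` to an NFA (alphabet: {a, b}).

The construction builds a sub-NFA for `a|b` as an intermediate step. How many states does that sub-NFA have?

Fragment for `a|b`:
Each of the 2 symbol leaves contributes a 2-state fragment.
  a|b = 6 states

6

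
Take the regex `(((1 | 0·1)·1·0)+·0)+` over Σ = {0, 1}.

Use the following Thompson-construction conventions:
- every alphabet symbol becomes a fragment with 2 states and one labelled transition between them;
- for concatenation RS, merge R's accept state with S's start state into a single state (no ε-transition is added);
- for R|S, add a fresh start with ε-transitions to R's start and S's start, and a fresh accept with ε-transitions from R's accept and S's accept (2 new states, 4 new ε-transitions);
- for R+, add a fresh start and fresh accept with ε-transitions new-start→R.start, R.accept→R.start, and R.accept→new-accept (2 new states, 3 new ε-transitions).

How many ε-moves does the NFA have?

Recursing over subexpressions:
Each of the 6 symbol leaves contributes 0 ε-transitions.
  0·1 → 0 ε-transitions
  1 | 0·1 → 4 ε-transitions
  (1 | 0·1)·1·0 → 4 ε-transitions
  ((1 | 0·1)·1·0)+ → 7 ε-transitions
  ((1 | 0·1)·1·0)+·0 → 7 ε-transitions
  (((1 | 0·1)·1·0)+·0)+ → 10 ε-transitions

10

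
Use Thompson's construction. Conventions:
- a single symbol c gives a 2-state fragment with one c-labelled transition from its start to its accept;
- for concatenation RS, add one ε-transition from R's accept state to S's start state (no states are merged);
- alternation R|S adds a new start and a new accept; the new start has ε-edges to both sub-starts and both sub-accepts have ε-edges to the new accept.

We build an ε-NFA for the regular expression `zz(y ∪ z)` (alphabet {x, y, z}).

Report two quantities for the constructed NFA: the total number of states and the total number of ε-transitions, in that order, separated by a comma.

10, 6

Recursing over subexpressions:
Each of the 4 symbol leaves contributes 2 states and 0 ε-transitions.
  y ∪ z — 6 states, 4 ε-transitions
  zz(y ∪ z) — 10 states, 6 ε-transitions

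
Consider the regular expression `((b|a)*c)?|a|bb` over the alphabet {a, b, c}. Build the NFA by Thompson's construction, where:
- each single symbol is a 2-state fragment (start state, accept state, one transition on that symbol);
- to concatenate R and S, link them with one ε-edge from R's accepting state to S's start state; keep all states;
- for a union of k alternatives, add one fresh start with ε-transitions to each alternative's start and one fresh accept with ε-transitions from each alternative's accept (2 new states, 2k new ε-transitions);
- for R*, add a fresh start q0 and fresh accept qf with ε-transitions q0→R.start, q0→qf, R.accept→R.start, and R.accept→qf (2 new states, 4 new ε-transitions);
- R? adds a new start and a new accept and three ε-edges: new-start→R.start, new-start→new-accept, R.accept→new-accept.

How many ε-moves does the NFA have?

19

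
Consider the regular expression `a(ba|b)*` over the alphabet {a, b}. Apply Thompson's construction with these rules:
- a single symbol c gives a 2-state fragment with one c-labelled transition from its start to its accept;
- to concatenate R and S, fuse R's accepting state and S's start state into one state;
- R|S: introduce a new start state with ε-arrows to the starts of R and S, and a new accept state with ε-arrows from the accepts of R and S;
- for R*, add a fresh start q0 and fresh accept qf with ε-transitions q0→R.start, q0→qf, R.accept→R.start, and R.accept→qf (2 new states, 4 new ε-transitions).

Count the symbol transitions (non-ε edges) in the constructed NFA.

4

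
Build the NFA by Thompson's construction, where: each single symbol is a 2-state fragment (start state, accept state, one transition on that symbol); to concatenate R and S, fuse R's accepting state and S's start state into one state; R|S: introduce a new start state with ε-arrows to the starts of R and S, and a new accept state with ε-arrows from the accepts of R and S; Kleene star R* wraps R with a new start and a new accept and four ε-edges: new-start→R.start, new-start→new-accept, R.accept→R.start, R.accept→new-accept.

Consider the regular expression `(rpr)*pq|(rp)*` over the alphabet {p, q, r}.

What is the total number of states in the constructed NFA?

Building bottom-up:
Each of the 7 symbol leaves contributes a 2-state fragment.
  rpr — 4 states
  (rpr)* — 6 states
  (rpr)*pq — 8 states
  rp — 3 states
  (rp)* — 5 states
  (rpr)*pq|(rp)* — 15 states

15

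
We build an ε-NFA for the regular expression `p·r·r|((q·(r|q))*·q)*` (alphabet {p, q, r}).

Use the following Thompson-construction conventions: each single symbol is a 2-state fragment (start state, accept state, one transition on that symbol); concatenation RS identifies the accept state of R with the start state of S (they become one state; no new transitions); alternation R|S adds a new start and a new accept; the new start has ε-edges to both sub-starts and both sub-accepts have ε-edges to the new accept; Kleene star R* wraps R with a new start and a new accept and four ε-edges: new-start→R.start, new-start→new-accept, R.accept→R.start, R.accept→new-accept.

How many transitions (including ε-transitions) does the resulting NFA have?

23

Bottom-up over the parse tree:
Each of the 7 symbol leaves contributes 1 transition (1 symbol, 0 ε).
  p·r·r → 3 transitions (3 symbol, 0 ε)
  r|q → 6 transitions (2 symbol, 4 ε)
  q·(r|q) → 7 transitions (3 symbol, 4 ε)
  (q·(r|q))* → 11 transitions (3 symbol, 8 ε)
  (q·(r|q))*·q → 12 transitions (4 symbol, 8 ε)
  ((q·(r|q))*·q)* → 16 transitions (4 symbol, 12 ε)
  p·r·r|((q·(r|q))*·q)* → 23 transitions (7 symbol, 16 ε)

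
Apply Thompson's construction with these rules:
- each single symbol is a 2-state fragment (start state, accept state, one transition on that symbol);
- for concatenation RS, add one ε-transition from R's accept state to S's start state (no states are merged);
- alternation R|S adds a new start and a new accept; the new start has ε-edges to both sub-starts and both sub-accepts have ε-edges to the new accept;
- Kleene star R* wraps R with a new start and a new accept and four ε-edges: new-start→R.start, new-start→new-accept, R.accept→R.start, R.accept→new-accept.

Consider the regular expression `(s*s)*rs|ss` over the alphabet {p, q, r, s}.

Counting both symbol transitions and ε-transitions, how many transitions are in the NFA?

22

Bottom-up over the parse tree:
Each of the 6 symbol leaves contributes 1 transition (1 symbol, 0 ε).
  s* — 5 transitions (1 symbol, 4 ε)
  s*s — 7 transitions (2 symbol, 5 ε)
  (s*s)* — 11 transitions (2 symbol, 9 ε)
  (s*s)*rs — 15 transitions (4 symbol, 11 ε)
  ss — 3 transitions (2 symbol, 1 ε)
  (s*s)*rs|ss — 22 transitions (6 symbol, 16 ε)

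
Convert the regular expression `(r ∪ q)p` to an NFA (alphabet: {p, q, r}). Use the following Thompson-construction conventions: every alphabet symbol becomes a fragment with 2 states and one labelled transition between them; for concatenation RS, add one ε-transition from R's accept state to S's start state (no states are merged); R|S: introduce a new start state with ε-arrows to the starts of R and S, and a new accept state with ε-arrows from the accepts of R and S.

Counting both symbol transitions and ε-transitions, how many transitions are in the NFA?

Per subexpression:
Each of the 3 symbol leaves contributes 1 transition (1 symbol, 0 ε).
  r ∪ q — 6 transitions (2 symbol, 4 ε)
  (r ∪ q)p — 8 transitions (3 symbol, 5 ε)

8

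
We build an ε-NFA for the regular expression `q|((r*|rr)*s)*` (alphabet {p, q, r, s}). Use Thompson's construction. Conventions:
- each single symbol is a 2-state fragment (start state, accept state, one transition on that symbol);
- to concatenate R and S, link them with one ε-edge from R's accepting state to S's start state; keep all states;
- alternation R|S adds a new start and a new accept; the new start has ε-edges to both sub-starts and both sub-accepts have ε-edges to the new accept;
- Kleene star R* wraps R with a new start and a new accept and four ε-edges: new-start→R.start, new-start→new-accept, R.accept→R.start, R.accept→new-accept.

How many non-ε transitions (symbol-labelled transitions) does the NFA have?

Recursing over subexpressions:
Each of the 5 symbol leaves contributes exactly 1 symbol transition.
  r* — 1 symbol transition
  rr — 2 symbol transitions
  r*|rr — 3 symbol transitions
  (r*|rr)* — 3 symbol transitions
  (r*|rr)*s — 4 symbol transitions
  ((r*|rr)*s)* — 4 symbol transitions
  q|((r*|rr)*s)* — 5 symbol transitions

5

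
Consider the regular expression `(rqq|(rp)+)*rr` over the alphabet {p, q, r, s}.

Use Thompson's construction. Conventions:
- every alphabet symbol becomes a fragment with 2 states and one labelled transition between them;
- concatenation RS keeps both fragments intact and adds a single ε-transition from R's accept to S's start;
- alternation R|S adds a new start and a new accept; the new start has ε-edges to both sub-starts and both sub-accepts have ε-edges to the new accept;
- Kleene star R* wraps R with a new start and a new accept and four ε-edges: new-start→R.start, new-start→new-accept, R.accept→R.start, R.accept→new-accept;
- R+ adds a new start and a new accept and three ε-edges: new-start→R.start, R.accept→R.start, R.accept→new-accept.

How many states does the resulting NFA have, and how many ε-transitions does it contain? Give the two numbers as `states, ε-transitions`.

Building bottom-up:
Each of the 7 symbol leaves contributes 2 states and 0 ε-transitions.
  rqq → 6 states, 2 ε-transitions
  rp → 4 states, 1 ε-transition
  (rp)+ → 6 states, 4 ε-transitions
  rqq|(rp)+ → 14 states, 10 ε-transitions
  (rqq|(rp)+)* → 16 states, 14 ε-transitions
  (rqq|(rp)+)*rr → 20 states, 16 ε-transitions

20, 16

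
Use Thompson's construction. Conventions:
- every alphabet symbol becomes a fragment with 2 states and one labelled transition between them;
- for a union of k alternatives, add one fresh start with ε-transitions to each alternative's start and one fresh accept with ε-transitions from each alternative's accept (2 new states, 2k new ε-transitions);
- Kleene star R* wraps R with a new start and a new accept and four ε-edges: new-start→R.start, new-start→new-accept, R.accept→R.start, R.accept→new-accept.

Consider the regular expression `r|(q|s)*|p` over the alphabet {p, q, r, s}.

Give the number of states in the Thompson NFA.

Per subexpression:
Each of the 4 symbol leaves contributes a 2-state fragment.
  q|s → 6 states
  (q|s)* → 8 states
  r|(q|s)*|p → 14 states

14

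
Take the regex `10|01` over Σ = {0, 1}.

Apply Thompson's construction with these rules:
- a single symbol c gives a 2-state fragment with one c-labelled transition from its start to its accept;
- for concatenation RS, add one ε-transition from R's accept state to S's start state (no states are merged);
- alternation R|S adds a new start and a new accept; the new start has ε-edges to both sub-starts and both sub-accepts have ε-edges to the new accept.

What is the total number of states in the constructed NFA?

By structural recursion:
Each of the 4 symbol leaves contributes a 2-state fragment.
  10 — 4 states
  01 — 4 states
  10|01 — 10 states

10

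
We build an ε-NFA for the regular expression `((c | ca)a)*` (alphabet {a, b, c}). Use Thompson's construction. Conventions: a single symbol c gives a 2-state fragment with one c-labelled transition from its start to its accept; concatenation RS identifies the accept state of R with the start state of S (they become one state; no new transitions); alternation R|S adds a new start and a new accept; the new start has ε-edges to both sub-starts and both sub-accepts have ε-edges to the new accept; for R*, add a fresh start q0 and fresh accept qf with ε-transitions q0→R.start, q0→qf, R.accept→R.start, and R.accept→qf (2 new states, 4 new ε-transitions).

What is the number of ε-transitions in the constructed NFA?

8

Per subexpression:
Each of the 4 symbol leaves contributes 0 ε-transitions.
  ca : 0 ε-transitions
  c | ca : 4 ε-transitions
  (c | ca)a : 4 ε-transitions
  ((c | ca)a)* : 8 ε-transitions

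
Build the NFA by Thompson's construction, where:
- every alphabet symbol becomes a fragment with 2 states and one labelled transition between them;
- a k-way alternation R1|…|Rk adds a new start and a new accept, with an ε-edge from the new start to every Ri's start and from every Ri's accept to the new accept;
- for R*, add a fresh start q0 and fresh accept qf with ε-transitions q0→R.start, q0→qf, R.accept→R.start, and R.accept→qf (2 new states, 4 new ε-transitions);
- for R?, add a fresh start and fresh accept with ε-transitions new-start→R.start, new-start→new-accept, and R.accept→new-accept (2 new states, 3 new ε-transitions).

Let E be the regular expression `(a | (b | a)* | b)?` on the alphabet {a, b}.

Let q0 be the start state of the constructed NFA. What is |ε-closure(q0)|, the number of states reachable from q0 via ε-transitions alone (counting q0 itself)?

Compute the ε-closure size of each fragment's start state recursively; a symbol fragment's start has no outgoing ε-edge, so its closure is just itself (size 1).
  b | a — new start ε-reaches every alternative's start; none of them accept ε, so the new accept is not reached: C = 1 + 1 + 1 = 3
  (b | a)* — the star's fresh start ε-reaches both the body's start and the fresh accept: C = 2 + 3 = 5
  a | (b | a)* | b — new start ε-reaches every alternative's start; at least one alternative accepts ε, so the union's new accept is reached too: C = 1 + 1 + 5 + 1 + 1 = 9
  (a | (b | a)* | b)? — C = 1 (new start) + 9 (body) + 1 (new accept, via ε) = 11

11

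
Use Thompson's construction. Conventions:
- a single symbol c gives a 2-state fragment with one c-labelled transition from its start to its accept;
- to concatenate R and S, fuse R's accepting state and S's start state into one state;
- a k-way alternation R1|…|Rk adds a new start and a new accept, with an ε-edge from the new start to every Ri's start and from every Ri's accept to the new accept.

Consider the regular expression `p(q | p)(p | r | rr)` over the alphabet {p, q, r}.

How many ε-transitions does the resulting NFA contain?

10

By structural recursion:
Each of the 7 symbol leaves contributes 0 ε-transitions.
  q | p = 4 ε-transitions
  rr = 0 ε-transitions
  p | r | rr = 6 ε-transitions
  p(q | p)(p | r | rr) = 10 ε-transitions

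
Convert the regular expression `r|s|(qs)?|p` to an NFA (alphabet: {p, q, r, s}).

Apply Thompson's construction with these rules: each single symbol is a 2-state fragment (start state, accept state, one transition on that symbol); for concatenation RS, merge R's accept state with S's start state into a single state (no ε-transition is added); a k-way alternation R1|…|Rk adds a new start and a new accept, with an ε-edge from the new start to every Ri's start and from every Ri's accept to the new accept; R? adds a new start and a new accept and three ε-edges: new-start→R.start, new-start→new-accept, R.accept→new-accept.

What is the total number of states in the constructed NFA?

13

Per subexpression:
Each of the 5 symbol leaves contributes a 2-state fragment.
  qs — 3 states
  (qs)? — 5 states
  r|s|(qs)?|p — 13 states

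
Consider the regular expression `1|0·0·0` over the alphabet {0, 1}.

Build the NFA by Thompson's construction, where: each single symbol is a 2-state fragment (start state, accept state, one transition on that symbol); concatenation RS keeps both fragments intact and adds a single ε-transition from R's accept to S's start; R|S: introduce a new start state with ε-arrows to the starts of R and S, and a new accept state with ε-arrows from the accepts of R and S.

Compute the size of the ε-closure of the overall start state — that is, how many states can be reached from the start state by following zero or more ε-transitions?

Let C(F) = |ε-closure(F.start)| within fragment F, and note whether F accepts ε. Symbol fragments have C = 1 and do not accept ε. Then:
  0·0·0 → same as the first factor's closure: |closure| = 1
  1|0·0·0 → new start ε-reaches every alternative's start; none of them accept ε, so the new accept is not reached: |closure| = 1 + 1 + 1 = 3

3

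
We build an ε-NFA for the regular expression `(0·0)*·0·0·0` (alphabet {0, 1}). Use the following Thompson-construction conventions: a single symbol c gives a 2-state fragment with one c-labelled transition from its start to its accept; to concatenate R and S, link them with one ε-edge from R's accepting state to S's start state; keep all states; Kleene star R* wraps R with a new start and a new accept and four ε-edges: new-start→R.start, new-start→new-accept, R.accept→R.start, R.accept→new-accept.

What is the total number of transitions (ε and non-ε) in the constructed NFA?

13

Recursing over subexpressions:
Each of the 5 symbol leaves contributes 1 transition (1 symbol, 0 ε).
  0·0 = 3 transitions (2 symbol, 1 ε)
  (0·0)* = 7 transitions (2 symbol, 5 ε)
  (0·0)*·0·0·0 = 13 transitions (5 symbol, 8 ε)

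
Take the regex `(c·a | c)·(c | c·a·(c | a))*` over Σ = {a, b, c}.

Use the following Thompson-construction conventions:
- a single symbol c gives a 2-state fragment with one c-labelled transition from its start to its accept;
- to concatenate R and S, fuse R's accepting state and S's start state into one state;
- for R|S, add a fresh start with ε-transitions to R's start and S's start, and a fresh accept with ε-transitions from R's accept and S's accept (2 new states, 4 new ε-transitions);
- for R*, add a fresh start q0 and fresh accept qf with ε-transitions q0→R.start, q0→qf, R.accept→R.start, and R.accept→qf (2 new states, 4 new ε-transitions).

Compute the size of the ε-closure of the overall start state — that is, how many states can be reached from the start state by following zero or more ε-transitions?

3

Let C(F) = |ε-closure(F.start)| within fragment F, and note whether F accepts ε. Symbol fragments have C = 1 and do not accept ε. Then:
  c·a — C equals the left operand's closure size = 1 (its accept is not ε-reachable, so the closure stops there)
  c·a | c — new start ε-reaches every alternative's start; none of them accept ε, so the new accept is not reached: C = 1 + 1 + 1 = 3
  c | a — new start ε-reaches every alternative's start; none of them accept ε, so the new accept is not reached: C = 1 + 1 + 1 = 3
  c·a·(c | a) — C equals the left operand's closure size = 1 (its accept is not ε-reachable, so the closure stops there)
  c | c·a·(c | a) — C = 1 + 1 + 1 = 3 (the new accept is not ε-reachable since no branch accepts ε)
  (c | c·a·(c | a))* — new start has ε-edges to the inner start and to the new accept, so C = 2 + 3 = 5
  (c·a | c)·(c | c·a·(c | a))* — C equals the left operand's closure size = 3 (its accept is not ε-reachable, so the closure stops there)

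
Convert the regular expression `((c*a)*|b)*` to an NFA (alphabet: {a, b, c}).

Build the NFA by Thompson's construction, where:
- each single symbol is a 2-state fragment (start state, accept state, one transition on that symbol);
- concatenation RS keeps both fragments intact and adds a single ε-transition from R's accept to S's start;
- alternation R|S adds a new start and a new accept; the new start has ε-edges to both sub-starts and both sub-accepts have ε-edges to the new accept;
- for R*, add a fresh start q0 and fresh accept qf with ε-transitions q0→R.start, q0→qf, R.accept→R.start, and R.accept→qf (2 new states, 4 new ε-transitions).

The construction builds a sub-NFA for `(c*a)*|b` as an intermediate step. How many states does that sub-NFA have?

12

Fragment for `(c*a)*|b`:
Each of the 3 symbol leaves contributes a 2-state fragment.
  c* — 4 states
  c*a — 6 states
  (c*a)* — 8 states
  (c*a)*|b — 12 states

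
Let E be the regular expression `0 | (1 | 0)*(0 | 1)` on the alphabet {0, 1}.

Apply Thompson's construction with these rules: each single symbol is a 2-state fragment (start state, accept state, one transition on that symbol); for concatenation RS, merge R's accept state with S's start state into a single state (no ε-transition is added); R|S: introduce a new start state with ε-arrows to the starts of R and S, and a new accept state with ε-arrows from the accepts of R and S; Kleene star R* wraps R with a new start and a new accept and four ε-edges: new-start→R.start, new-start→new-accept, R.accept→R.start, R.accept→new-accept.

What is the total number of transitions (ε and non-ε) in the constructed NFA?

21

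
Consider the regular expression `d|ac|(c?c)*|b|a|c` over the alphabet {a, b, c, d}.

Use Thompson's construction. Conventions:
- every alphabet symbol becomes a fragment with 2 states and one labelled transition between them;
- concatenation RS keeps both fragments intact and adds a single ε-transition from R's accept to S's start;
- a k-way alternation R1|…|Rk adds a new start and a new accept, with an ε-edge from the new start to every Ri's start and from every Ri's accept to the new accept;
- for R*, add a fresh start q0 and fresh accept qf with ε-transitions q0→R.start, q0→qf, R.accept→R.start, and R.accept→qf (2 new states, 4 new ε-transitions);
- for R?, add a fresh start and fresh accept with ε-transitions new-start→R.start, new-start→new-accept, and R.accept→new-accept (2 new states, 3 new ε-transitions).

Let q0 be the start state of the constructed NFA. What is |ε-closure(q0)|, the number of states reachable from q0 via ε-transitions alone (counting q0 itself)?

13

Let C(F) = |ε-closure(F.start)| within fragment F, and note whether F accepts ε. Symbol fragments have C = 1 and do not accept ε. Then:
  ac → C equals the left operand's closure size = 1 (its accept is not ε-reachable, so the closure stops there)
  c? → new start has ε-edges to the inner start and to the new accept, so C = 2 + 1 = 3
  c?c → C = 3 + 1 = 4 (closure spills across the concat boundary because the left factor accepts ε)
  (c?c)* → the star's fresh start ε-reaches both the body's start and the fresh accept: C = 2 + 4 = 6
  d|ac|(c?c)*|b|a|c → new start ε-reaches every alternative's start; at least one alternative accepts ε, so the union's new accept is reached too: C = 1 + 1 + 1 + 6 + 1 + 1 + 1 + 1 = 13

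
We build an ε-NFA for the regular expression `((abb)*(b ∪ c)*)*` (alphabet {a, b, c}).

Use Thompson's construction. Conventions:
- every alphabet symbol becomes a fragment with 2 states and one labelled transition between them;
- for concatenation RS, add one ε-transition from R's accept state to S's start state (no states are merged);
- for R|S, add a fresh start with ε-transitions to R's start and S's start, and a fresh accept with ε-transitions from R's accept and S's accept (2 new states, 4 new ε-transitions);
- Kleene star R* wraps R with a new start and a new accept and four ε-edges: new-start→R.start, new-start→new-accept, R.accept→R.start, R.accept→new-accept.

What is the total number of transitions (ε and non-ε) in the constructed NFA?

24

Per subexpression:
Each of the 5 symbol leaves contributes 1 transition (1 symbol, 0 ε).
  abb : 5 transitions (3 symbol, 2 ε)
  (abb)* : 9 transitions (3 symbol, 6 ε)
  b ∪ c : 6 transitions (2 symbol, 4 ε)
  (b ∪ c)* : 10 transitions (2 symbol, 8 ε)
  (abb)*(b ∪ c)* : 20 transitions (5 symbol, 15 ε)
  ((abb)*(b ∪ c)*)* : 24 transitions (5 symbol, 19 ε)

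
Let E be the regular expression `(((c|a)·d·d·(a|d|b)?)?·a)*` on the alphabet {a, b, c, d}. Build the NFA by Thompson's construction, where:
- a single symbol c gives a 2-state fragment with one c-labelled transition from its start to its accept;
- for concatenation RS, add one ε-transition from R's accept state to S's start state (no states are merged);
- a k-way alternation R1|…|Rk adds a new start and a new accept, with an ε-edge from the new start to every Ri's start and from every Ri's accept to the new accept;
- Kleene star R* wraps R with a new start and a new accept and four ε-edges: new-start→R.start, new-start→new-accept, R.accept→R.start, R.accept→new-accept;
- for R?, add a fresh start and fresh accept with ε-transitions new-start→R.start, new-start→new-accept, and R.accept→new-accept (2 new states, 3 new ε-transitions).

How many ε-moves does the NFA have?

24

Building bottom-up:
Each of the 8 symbol leaves contributes 0 ε-transitions.
  c|a = 4 ε-transitions
  a|d|b = 6 ε-transitions
  (a|d|b)? = 9 ε-transitions
  (c|a)·d·d·(a|d|b)? = 16 ε-transitions
  ((c|a)·d·d·(a|d|b)?)? = 19 ε-transitions
  ((c|a)·d·d·(a|d|b)?)?·a = 20 ε-transitions
  (((c|a)·d·d·(a|d|b)?)?·a)* = 24 ε-transitions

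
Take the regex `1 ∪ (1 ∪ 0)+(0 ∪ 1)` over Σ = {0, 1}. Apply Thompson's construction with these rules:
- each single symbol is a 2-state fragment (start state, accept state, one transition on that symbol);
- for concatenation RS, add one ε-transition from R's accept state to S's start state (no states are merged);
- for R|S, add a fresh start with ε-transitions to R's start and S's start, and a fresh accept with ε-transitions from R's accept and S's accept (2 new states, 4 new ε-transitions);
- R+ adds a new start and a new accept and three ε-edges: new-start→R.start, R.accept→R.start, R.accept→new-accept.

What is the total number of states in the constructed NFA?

18

Per subexpression:
Each of the 5 symbol leaves contributes a 2-state fragment.
  1 ∪ 0 → 6 states
  (1 ∪ 0)+ → 8 states
  0 ∪ 1 → 6 states
  (1 ∪ 0)+(0 ∪ 1) → 14 states
  1 ∪ (1 ∪ 0)+(0 ∪ 1) → 18 states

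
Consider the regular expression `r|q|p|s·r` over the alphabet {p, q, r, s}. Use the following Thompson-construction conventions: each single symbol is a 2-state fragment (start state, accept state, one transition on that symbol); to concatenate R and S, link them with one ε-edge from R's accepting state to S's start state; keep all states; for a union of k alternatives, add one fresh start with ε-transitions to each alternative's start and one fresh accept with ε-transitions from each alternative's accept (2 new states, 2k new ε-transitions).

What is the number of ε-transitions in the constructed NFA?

9

Bottom-up over the parse tree:
Each of the 5 symbol leaves contributes 0 ε-transitions.
  s·r = 1 ε-transition
  r|q|p|s·r = 9 ε-transitions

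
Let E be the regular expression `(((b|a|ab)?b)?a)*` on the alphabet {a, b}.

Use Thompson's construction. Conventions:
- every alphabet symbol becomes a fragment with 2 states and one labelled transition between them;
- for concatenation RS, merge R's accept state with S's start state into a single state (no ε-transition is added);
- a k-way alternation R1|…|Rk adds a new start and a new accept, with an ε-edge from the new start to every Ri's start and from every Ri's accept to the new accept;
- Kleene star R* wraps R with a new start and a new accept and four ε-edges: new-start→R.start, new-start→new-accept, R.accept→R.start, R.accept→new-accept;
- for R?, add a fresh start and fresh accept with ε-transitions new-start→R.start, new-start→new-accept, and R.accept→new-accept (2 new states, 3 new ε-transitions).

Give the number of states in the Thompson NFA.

17

Building bottom-up:
Each of the 6 symbol leaves contributes a 2-state fragment.
  ab → 3 states
  b|a|ab → 9 states
  (b|a|ab)? → 11 states
  (b|a|ab)?b → 12 states
  ((b|a|ab)?b)? → 14 states
  ((b|a|ab)?b)?a → 15 states
  (((b|a|ab)?b)?a)* → 17 states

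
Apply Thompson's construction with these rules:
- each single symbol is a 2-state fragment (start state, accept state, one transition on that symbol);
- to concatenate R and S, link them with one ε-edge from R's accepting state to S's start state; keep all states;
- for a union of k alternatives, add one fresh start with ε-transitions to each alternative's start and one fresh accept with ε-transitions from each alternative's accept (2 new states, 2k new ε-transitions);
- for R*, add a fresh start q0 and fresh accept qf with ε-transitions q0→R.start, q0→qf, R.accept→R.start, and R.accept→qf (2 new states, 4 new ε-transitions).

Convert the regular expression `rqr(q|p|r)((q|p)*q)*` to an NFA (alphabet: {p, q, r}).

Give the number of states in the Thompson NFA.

By structural recursion:
Each of the 9 symbol leaves contributes a 2-state fragment.
  q|p|r = 8 states
  q|p = 6 states
  (q|p)* = 8 states
  (q|p)*q = 10 states
  ((q|p)*q)* = 12 states
  rqr(q|p|r)((q|p)*q)* = 26 states

26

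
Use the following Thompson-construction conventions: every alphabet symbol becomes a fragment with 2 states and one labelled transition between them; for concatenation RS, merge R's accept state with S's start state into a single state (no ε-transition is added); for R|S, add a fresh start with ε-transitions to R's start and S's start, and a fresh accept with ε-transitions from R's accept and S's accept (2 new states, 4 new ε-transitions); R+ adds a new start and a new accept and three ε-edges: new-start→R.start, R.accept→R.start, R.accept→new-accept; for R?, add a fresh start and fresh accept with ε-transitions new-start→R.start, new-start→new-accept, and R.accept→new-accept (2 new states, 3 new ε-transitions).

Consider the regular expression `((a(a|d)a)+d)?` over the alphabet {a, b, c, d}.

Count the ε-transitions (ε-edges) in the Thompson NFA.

10

Per subexpression:
Each of the 5 symbol leaves contributes 0 ε-transitions.
  a|d — 4 ε-transitions
  a(a|d)a — 4 ε-transitions
  (a(a|d)a)+ — 7 ε-transitions
  (a(a|d)a)+d — 7 ε-transitions
  ((a(a|d)a)+d)? — 10 ε-transitions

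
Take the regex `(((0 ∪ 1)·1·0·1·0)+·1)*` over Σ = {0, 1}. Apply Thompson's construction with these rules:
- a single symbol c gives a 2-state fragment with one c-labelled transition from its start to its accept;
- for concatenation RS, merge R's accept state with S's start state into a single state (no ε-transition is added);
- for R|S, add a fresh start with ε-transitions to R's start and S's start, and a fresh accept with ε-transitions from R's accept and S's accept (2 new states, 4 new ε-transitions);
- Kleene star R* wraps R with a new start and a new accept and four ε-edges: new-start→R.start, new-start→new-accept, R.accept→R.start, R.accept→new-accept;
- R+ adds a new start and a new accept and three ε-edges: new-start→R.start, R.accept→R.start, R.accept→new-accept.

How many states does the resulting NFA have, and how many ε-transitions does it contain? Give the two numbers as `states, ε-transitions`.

15, 11

Bottom-up over the parse tree:
Each of the 7 symbol leaves contributes 2 states and 0 ε-transitions.
  0 ∪ 1 → 6 states, 4 ε-transitions
  (0 ∪ 1)·1·0·1·0 → 10 states, 4 ε-transitions
  ((0 ∪ 1)·1·0·1·0)+ → 12 states, 7 ε-transitions
  ((0 ∪ 1)·1·0·1·0)+·1 → 13 states, 7 ε-transitions
  (((0 ∪ 1)·1·0·1·0)+·1)* → 15 states, 11 ε-transitions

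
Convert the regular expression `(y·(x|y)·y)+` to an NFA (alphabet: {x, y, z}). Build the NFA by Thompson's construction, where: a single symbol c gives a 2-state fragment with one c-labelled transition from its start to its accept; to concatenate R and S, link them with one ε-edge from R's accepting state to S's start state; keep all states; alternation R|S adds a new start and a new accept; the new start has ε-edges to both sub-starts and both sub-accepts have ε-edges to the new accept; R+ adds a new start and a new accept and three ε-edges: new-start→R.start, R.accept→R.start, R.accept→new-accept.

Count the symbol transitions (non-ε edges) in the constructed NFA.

Per subexpression:
Each of the 4 symbol leaves contributes exactly 1 symbol transition.
  x|y → 2 symbol transitions
  y·(x|y)·y → 4 symbol transitions
  (y·(x|y)·y)+ → 4 symbol transitions

4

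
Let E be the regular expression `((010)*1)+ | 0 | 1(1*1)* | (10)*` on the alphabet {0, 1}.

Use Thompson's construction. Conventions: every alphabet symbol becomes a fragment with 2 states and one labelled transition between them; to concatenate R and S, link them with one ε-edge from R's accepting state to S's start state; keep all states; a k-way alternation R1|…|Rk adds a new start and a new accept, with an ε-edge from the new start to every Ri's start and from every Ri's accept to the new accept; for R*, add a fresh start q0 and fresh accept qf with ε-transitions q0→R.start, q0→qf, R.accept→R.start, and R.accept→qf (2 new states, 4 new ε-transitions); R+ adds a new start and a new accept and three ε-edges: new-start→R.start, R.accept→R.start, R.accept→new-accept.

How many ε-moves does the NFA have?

33

Bottom-up over the parse tree:
Each of the 10 symbol leaves contributes 0 ε-transitions.
  010 = 2 ε-transitions
  (010)* = 6 ε-transitions
  (010)*1 = 7 ε-transitions
  ((010)*1)+ = 10 ε-transitions
  1* = 4 ε-transitions
  1*1 = 5 ε-transitions
  (1*1)* = 9 ε-transitions
  1(1*1)* = 10 ε-transitions
  10 = 1 ε-transition
  (10)* = 5 ε-transitions
  ((010)*1)+ | 0 | 1(1*1)* | (10)* = 33 ε-transitions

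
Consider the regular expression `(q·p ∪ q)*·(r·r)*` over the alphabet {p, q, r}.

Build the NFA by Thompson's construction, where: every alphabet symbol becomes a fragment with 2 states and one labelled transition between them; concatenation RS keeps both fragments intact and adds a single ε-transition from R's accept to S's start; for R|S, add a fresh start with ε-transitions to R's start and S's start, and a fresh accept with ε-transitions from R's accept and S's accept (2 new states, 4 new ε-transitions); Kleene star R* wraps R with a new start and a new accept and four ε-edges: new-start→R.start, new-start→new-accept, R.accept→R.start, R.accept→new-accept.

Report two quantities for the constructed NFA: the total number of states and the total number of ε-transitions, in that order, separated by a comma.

Bottom-up over the parse tree:
Each of the 5 symbol leaves contributes 2 states and 0 ε-transitions.
  q·p = 4 states, 1 ε-transition
  q·p ∪ q = 8 states, 5 ε-transitions
  (q·p ∪ q)* = 10 states, 9 ε-transitions
  r·r = 4 states, 1 ε-transition
  (r·r)* = 6 states, 5 ε-transitions
  (q·p ∪ q)*·(r·r)* = 16 states, 15 ε-transitions

16, 15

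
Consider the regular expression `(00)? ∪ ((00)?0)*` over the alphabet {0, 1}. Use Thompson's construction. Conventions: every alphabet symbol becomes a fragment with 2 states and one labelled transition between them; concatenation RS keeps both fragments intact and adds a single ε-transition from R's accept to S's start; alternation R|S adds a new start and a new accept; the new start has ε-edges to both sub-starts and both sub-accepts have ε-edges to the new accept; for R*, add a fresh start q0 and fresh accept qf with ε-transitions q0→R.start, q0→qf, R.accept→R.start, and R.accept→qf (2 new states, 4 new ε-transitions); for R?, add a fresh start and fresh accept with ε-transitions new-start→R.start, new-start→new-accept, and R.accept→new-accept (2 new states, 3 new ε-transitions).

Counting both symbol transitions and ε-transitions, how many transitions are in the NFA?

Per subexpression:
Each of the 5 symbol leaves contributes 1 transition (1 symbol, 0 ε).
  00 → 3 transitions (2 symbol, 1 ε)
  (00)? → 6 transitions (2 symbol, 4 ε)
  00 → 3 transitions (2 symbol, 1 ε)
  (00)? → 6 transitions (2 symbol, 4 ε)
  (00)?0 → 8 transitions (3 symbol, 5 ε)
  ((00)?0)* → 12 transitions (3 symbol, 9 ε)
  (00)? ∪ ((00)?0)* → 22 transitions (5 symbol, 17 ε)

22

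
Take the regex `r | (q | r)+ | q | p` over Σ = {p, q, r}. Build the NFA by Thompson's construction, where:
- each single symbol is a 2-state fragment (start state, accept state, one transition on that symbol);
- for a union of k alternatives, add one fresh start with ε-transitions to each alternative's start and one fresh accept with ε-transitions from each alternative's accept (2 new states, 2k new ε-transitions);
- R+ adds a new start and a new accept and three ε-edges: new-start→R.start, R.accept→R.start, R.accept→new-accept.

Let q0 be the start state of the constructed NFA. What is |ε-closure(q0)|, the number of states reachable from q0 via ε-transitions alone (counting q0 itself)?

Let C(F) = |ε-closure(F.start)| within fragment F, and note whether F accepts ε. Symbol fragments have C = 1 and do not accept ε. Then:
  q | r → new start ε-reaches every alternative's start; none of them accept ε, so the new accept is not reached: |ε-closure| = 1 + 1 + 1 = 3
  (q | r)+ → new start ε-reaches only the body's start; the new accept needs a symbol first: |ε-closure| = 1 + 3 = 4
  r | (q | r)+ | q | p → |ε-closure| = 1 + 1 + 4 + 1 + 1 = 8 (the new accept is not ε-reachable since no branch accepts ε)

8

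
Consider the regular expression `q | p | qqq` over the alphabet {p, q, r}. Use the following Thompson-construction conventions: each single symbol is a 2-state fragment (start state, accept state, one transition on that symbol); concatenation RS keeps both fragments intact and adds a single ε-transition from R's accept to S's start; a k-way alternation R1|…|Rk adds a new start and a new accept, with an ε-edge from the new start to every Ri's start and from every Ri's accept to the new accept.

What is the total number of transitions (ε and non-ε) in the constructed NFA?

Per subexpression:
Each of the 5 symbol leaves contributes 1 transition (1 symbol, 0 ε).
  qqq : 5 transitions (3 symbol, 2 ε)
  q | p | qqq : 13 transitions (5 symbol, 8 ε)

13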